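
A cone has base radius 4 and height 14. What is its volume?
Volume = (1/3) * pi * r² * h
Volume = (1/3) * pi * 4² * 14
Volume = (1/3) * pi * 16 * 14
Volume = (1/3) * pi * 224
Volume = 234.57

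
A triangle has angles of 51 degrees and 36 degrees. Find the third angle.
Sum of angles in a triangle = 180 degrees
Third angle = 180 - 51 - 36
Third angle = 93 degrees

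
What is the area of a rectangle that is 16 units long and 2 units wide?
Area = length * width
Area = 16 * 2
Area = 32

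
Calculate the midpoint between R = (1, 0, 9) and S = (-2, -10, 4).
Midpoint = ((1-2)/2, (0-10)/2, (9+4)/2) = (-0.5, -5, 6.5)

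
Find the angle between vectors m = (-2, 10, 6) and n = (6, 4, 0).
m·n = 28, |m|² = 140, |n|² = 52
cos θ = 28/√7280 ≈ 0.3282
θ ≈ 70.84°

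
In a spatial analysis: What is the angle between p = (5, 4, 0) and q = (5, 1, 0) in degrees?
p·q = 29, |p|² = 41, |q|² = 26
cos θ = 29/√1066 ≈ 0.8882
θ ≈ 27.35°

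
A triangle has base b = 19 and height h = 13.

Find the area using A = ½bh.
A = ½·19·13 = 123.5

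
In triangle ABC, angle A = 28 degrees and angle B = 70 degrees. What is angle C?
Sum of angles in a triangle = 180 degrees
Third angle = 180 - 28 - 70
Third angle = 82 degrees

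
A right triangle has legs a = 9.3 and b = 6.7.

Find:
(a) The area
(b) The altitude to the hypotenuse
(a) Area = ½ab = ½·9.3·6.7 = 31.155
(b) Hypotenuse c = √(9.3² + 6.7²) = √131.38 = 11.4621
    Area = ½·c·h_c  →  h_c = 2·Area/c = 2·31.155/11.4621 = 5.436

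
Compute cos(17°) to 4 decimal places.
cos(17 degrees) = 0.9563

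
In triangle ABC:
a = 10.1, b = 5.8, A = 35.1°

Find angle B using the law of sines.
sin(B)/b = sin(A)/a
sin(B) = b·sin(A)/a = 5.8·sin(35.1°)/10.1 = 0.330201
B = arcsin(0.330201) = 19.28°  (b ≤ a, so B ≤ A and the acute solution is unique)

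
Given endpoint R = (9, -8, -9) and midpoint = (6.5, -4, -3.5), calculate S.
S = (2×6.5 - 9, 2×(-4) - (-8), 2×(-3.5) - (-9)) = (4, 0, 2)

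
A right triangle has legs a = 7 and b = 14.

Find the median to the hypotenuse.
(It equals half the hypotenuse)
Hypotenuse c = √(7² + 14²) = √245 = 15.6525
Median to hypotenuse = c/2 = 7.826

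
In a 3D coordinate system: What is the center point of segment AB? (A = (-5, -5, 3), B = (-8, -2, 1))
Midpoint = ((-5-8)/2, (-5-2)/2, (3+1)/2) = (-6.5, -3.5, 2)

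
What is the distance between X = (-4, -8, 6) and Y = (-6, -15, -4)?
d = √[(-2)² + (-7)² + (-10)²] = √153 = 12.37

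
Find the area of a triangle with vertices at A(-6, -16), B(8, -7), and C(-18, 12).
Using the coordinate formula: Area = (1/2)|x₁(y₂-y₃) + x₂(y₃-y₁) + x₃(y₁-y₂)|
Area = (1/2)|(-6)((-7)-12) + 8(12-(-16)) + (-18)((-16)-(-7))|
Area = (1/2)|(-6)*(-19) + 8*28 + (-18)*(-9)|
Area = (1/2)|114 + 224 + 162|
Area = (1/2)*500 = 250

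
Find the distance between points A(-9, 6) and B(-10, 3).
Using the distance formula: d = sqrt((x₂-x₁)² + (y₂-y₁)²)
dx = (-10) - (-9) = -1
dy = 3 - 6 = -3
d = sqrt((-1)² + (-3)²) = sqrt(1 + 9) = sqrt(10) = 3.16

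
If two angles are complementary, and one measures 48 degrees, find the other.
Complementary angles sum to 90 degrees.
Other angle = 90 - 48
Other angle = 42 degrees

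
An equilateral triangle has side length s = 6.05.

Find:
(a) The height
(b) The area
(a) Height h = s·√3/2 = 6.05·√3/2 = 5.239
(b) Area = (√3/4)·s² = (√3/4)·6.05² = (√3/4)·36.6025 = 15.85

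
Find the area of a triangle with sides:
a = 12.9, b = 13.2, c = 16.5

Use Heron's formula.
s = (a+b+c)/2 = (12.9+13.2+16.5)/2 = 21.3
A = √(s(s-a)(s-b)(s-c)) = √(21.3·8.4·8.1·4.8)
A = √6956.41 = 83.41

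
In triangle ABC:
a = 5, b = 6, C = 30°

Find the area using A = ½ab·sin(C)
A = ½·5·6·sin(30°) = ½·30·0.500000 = 7.5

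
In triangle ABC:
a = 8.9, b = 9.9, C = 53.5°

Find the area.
Using A = ½ab·sin(C):
A = ½·8.9·9.9·sin(53.5°) = ½·88.11·0.803857 = 35.41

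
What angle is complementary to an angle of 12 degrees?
Complementary angles sum to 90 degrees.
Other angle = 90 - 12
Other angle = 78 degrees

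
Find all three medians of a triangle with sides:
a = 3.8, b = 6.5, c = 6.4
Using m_x = ½√(2y² + 2z² - x²):
m_a = ½√(2·6.5² + 2·6.4² - 3.8²) = ½√151.98 = 6.164
m_b = ½√(2·3.8² + 2·6.4² - 6.5²) = ½√68.55 = 4.14
m_c = ½√(2·3.8² + 2·6.5² - 6.4²) = ½√72.42 = 4.255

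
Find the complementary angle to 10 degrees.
Complementary angles sum to 90 degrees.
Other angle = 90 - 10
Other angle = 80 degrees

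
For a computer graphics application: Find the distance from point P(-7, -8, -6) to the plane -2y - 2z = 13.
d = |0(-7) + (-2)(-8) + (-2)(-6) - (13)| / √(0² + (-2)² + (-2)²) = 15/√8 = 5.303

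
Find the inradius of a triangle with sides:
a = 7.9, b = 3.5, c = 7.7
s = (a+b+c)/2 = (7.9+3.5+7.7)/2 = 9.55
Area = √(s(s-a)(s-b)(s-c)) = √(9.55·1.65·6.05·1.85) = 13.2803
r = Area/s = 13.2803/9.55 = 1.391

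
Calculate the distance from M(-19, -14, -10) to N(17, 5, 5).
d = √[(36)² + (19)² + (15)²] = √1882 = 43.38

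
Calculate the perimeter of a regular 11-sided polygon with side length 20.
Perimeter = number of sides * side length
Perimeter = 11 * 20
Perimeter = 220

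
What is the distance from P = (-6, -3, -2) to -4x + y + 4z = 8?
d = |(-4)(-6) + 1(-3) + 4(-2) - (8)| / √((-4)² + 1² + 4²) = 5/√33 = 0.8704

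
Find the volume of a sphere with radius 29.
Volume = (4/3) * pi * r³
Volume = (4/3) * pi * 29³
Volume = (4/3) * pi * 24389
Volume = 102160.40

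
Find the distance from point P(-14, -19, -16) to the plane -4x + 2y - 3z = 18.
d = |(-4)(-14) + 2(-19) + (-3)(-16) - (18)| / √((-4)² + 2² + (-3)²) = 48/√29 = 8.913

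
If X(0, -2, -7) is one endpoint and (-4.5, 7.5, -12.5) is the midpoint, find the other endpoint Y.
Y = (2×(-4.5) - 0, 2×7.5 - (-2), 2×(-12.5) - (-7)) = (-9, 17, -18)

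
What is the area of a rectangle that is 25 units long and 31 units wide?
Area = length * width
Area = 25 * 31
Area = 775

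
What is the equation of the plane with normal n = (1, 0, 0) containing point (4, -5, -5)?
d = n·P = (1)(4) + (0)(-5) + (0)(-5) = 4
Plane: x = 4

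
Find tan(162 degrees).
tan(162 degrees) = -0.3249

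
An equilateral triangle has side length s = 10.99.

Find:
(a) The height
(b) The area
(a) Height h = s·√3/2 = 10.99·√3/2 = 9.518
(b) Area = (√3/4)·s² = (√3/4)·10.99² = (√3/4)·120.78 = 52.3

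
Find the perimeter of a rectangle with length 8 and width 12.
Perimeter = 2 * (length + width)
Perimeter = 2 * (8 + 12)
Perimeter = 2 * 20
Perimeter = 40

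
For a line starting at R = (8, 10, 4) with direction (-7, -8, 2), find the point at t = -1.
P(-1) = (8 + (-7)(-1), 10 + (-8)(-1), 4 + 2(-1)) = (15, 18, 2)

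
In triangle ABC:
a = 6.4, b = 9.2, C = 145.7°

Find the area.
Using A = ½ab·sin(C):
A = ½·6.4·9.2·sin(145.7°) = ½·58.88·0.563526 = 16.59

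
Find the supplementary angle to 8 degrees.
Supplementary angles sum to 180 degrees.
Other angle = 180 - 8
Other angle = 172 degrees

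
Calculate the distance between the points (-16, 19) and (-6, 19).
Using the distance formula: d = sqrt((x₂-x₁)² + (y₂-y₁)²)
dx = (-6) - (-16) = 10
dy = 19 - 19 = 0
d = sqrt(10² + 0²) = sqrt(100 + 0) = sqrt(100) = 10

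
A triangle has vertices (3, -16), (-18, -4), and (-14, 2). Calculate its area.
Using the coordinate formula: Area = (1/2)|x₁(y₂-y₃) + x₂(y₃-y₁) + x₃(y₁-y₂)|
Area = (1/2)|3((-4)-2) + (-18)(2-(-16)) + (-14)((-16)-(-4))|
Area = (1/2)|3*(-6) + (-18)*18 + (-14)*(-12)|
Area = (1/2)|(-18) + (-324) + 168|
Area = (1/2)*174 = 87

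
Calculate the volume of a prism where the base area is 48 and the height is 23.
Volume = base area * height
Volume = 48 * 23
Volume = 1104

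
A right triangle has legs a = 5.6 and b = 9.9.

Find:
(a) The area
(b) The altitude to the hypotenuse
(a) Area = ½ab = ½·5.6·9.9 = 27.72
(b) Hypotenuse c = √(5.6² + 9.9²) = √129.37 = 11.3741
    Area = ½·c·h_c  →  h_c = 2·Area/c = 2·27.72/11.3741 = 4.874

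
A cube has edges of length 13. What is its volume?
Volume = s³
Volume = 13³
Volume = 2197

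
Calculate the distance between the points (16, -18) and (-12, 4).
Using the distance formula: d = sqrt((x₂-x₁)² + (y₂-y₁)²)
dx = (-12) - 16 = -28
dy = 4 - (-18) = 22
d = sqrt((-28)² + 22²) = sqrt(784 + 484) = sqrt(1268) = 35.61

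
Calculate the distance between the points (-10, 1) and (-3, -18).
Using the distance formula: d = sqrt((x₂-x₁)² + (y₂-y₁)²)
dx = (-3) - (-10) = 7
dy = (-18) - 1 = -19
d = sqrt(7² + (-19)²) = sqrt(49 + 361) = sqrt(410) = 20.25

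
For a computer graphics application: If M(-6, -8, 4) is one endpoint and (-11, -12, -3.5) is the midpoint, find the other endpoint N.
N = (2×(-11) - (-6), 2×(-12) - (-8), 2×(-3.5) - 4) = (-16, -16, -11)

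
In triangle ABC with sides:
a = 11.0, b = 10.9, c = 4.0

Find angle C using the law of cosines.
cos(C) = (a² + b² - c²)/(2ab)
cos(C) = (11.0² + 10.9² - 4.0²)/(2·11.0·10.9) = 223.81/239.8 = 0.933319
C = arccos(0.933319) = 21.04°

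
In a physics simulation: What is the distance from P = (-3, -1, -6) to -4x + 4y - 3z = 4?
d = |(-4)(-3) + 4(-1) + (-3)(-6) - (4)| / √((-4)² + 4² + (-3)²) = 22/√41 = 3.436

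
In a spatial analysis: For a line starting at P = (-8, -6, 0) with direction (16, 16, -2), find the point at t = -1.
P(-1) = (-8 + 16(-1), -6 + 16(-1), 0 + (-2)(-1)) = (-24, -22, 2)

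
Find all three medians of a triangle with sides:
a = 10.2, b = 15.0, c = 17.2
Using m_x = ½√(2y² + 2z² - x²):
m_a = ½√(2·15.0² + 2·17.2² - 10.2²) = ½√937.64 = 15.31
m_b = ½√(2·10.2² + 2·17.2² - 15.0²) = ½√574.76 = 11.99
m_c = ½√(2·10.2² + 2·15.0² - 17.2²) = ½√362.24 = 9.516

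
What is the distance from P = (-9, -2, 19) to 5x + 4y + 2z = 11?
d = |5(-9) + 4(-2) + 2(19) - (11)| / √(5² + 4² + 2²) = 26/√45 = 3.876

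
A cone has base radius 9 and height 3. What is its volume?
Volume = (1/3) * pi * r² * h
Volume = (1/3) * pi * 9² * 3
Volume = (1/3) * pi * 81 * 3
Volume = (1/3) * pi * 243
Volume = 254.47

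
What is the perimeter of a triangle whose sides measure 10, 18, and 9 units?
Perimeter = sum of all sides
Perimeter = 10 + 18 + 9
Perimeter = 37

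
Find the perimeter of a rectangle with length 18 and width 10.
Perimeter = 2 * (length + width)
Perimeter = 2 * (18 + 10)
Perimeter = 2 * 28
Perimeter = 56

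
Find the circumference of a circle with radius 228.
Circumference = 2 * pi * r
Circumference = 2 * pi * 228
Circumference = 1432.57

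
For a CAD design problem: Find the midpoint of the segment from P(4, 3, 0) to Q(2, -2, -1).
Midpoint = ((4+2)/2, (3-2)/2, (0-1)/2) = (3, 0.5, -0.5)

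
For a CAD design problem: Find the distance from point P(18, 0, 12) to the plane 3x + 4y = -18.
d = |3(18) + 4(0) + 0(12) - (-18)| / √(3² + 4² + 0²) = 72/√25 = 14.4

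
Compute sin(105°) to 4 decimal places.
sin(105 degrees) = 0.9659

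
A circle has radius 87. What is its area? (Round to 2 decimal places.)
Area = pi * r²
Area = pi * 87²
Area = pi * 7569
Area = 23778.71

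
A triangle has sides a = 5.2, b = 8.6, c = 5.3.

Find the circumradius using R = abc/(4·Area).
s = (a+b+c)/2 = 9.55
Area = √(s(s-a)(s-b)(s-c)) = √(9.55·4.35·0.95·4.25) = 12.951
R = abc/(4·Area) = (5.2·8.6·5.3)/(4·12.951) = 237.016/51.804 = 4.575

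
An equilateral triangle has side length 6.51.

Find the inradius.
For an equilateral triangle, r = s/(2√3) where s is the side.
r = 6.51/(2√3) = 6.51/3.464102 = 1.879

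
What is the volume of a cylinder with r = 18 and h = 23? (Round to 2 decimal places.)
Volume = pi * r² * h
Volume = pi * 18² * 23
Volume = pi * 324 * 23
Volume = pi * 7452
Volume = 23411.15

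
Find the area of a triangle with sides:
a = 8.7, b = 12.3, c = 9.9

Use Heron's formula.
s = (a+b+c)/2 = (8.7+12.3+9.9)/2 = 15.45
A = √(s(s-a)(s-b)(s-c)) = √(15.45·6.75·3.15·5.55)
A = √1823.21 = 42.7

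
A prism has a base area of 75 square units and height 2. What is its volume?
Volume = base area * height
Volume = 75 * 2
Volume = 150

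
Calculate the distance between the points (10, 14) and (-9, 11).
Using the distance formula: d = sqrt((x₂-x₁)² + (y₂-y₁)²)
dx = (-9) - 10 = -19
dy = 11 - 14 = -3
d = sqrt((-19)² + (-3)²) = sqrt(361 + 9) = sqrt(370) = 19.24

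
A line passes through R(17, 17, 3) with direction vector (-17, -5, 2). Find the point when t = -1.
P(-1) = (17 + (-17)(-1), 17 + (-5)(-1), 3 + 2(-1)) = (34, 22, 1)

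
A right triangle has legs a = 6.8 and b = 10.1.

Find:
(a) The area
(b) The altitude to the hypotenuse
(a) Area = ½ab = ½·6.8·10.1 = 34.34
(b) Hypotenuse c = √(6.8² + 10.1²) = √148.25 = 12.1758
    Area = ½·c·h_c  →  h_c = 2·Area/c = 2·34.34/12.1758 = 5.641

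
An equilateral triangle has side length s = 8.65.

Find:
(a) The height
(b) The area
(a) Height h = s·√3/2 = 8.65·√3/2 = 7.491
(b) Area = (√3/4)·s² = (√3/4)·8.65² = (√3/4)·74.8225 = 32.4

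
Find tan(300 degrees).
tan(300 degrees) = -1.7321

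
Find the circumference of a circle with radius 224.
Circumference = 2 * pi * r
Circumference = 2 * pi * 224
Circumference = 1407.43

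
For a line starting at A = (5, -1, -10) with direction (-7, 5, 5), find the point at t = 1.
P(1) = (5 + (-7)(1), -1 + 5(1), -10 + 5(1)) = (-2, 4, -5)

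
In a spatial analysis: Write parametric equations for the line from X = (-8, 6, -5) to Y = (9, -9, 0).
Direction vector d = Y - X = (17, -15, 5)
x = -8 + 17t, y = 6 - 15t, z = -5 + 5t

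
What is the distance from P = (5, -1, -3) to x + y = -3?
d = |1(5) + 1(-1) + 0(-3) - (-3)| / √(1² + 1² + 0²) = 7/√2 = 4.95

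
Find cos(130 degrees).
cos(130 degrees) = -0.6428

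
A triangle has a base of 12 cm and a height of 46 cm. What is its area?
Area = (1/2) * base * height
Area = (1/2) * 12 * 46
Area = 276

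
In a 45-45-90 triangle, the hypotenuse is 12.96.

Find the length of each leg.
In a 45-45-90 triangle, hypotenuse = leg·√2  →  leg = hypotenuse/√2
leg = 12.96/√2 = 9.164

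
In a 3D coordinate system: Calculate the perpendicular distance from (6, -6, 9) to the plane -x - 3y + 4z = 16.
d = |(-1)(6) + (-3)(-6) + 4(9) - (16)| / √((-1)² + (-3)² + 4²) = 32/√26 = 6.276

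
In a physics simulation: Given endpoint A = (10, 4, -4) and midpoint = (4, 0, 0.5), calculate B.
B = (2×4 - 10, 2×0 - 4, 2×0.5 - (-4)) = (-2, -4, 5)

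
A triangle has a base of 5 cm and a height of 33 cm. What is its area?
Area = (1/2) * base * height
Area = (1/2) * 5 * 33
Area = 82.50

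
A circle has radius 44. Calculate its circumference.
Circumference = 2 * pi * r
Circumference = 2 * pi * 44
Circumference = 276.46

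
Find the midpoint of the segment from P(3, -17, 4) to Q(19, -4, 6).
Midpoint = ((3+19)/2, (-17-4)/2, (4+6)/2) = (11, -10.5, 5)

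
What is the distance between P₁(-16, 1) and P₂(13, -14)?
Using the distance formula: d = sqrt((x₂-x₁)² + (y₂-y₁)²)
dx = 13 - (-16) = 29
dy = (-14) - 1 = -15
d = sqrt(29² + (-15)²) = sqrt(841 + 225) = sqrt(1066) = 32.65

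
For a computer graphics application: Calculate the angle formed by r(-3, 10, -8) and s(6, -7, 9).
r·s = -160, |r|² = 173, |s|² = 166
cos θ = -160/√28718 ≈ -0.9442
θ ≈ 160.8°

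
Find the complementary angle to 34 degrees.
Complementary angles sum to 90 degrees.
Other angle = 90 - 34
Other angle = 56 degrees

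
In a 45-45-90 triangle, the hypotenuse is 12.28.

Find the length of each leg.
In a 45-45-90 triangle, hypotenuse = leg·√2  →  leg = hypotenuse/√2
leg = 12.28/√2 = 8.683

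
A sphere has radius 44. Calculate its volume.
Volume = (4/3) * pi * r³
Volume = (4/3) * pi * 44³
Volume = (4/3) * pi * 85184
Volume = 356817.90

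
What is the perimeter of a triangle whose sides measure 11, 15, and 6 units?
Perimeter = sum of all sides
Perimeter = 11 + 15 + 6
Perimeter = 32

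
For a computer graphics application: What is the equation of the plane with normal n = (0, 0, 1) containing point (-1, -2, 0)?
d = n·P = (0)(-1) + (0)(-2) + (1)(0) = 0
Plane: z = 0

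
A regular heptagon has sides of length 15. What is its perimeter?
Perimeter = number of sides * side length
Perimeter = 7 * 15
Perimeter = 105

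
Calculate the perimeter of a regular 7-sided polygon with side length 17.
Perimeter = number of sides * side length
Perimeter = 7 * 17
Perimeter = 119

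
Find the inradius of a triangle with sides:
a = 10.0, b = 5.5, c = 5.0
s = (a+b+c)/2 = (10.0+5.5+5.0)/2 = 10.25
Area = √(s(s-a)(s-b)(s-c)) = √(10.25·0.25·4.75·5.25) = 7.99389
r = Area/s = 7.99389/10.25 = 0.7799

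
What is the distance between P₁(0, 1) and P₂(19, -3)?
Using the distance formula: d = sqrt((x₂-x₁)² + (y₂-y₁)²)
dx = 19 - 0 = 19
dy = (-3) - 1 = -4
d = sqrt(19² + (-4)²) = sqrt(361 + 16) = sqrt(377) = 19.42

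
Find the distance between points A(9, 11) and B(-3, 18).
Using the distance formula: d = sqrt((x₂-x₁)² + (y₂-y₁)²)
dx = (-3) - 9 = -12
dy = 18 - 11 = 7
d = sqrt((-12)² + 7²) = sqrt(144 + 49) = sqrt(193) = 13.89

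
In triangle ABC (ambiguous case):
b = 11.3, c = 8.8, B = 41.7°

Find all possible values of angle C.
sin(C)/c = sin(B)/b  →  sin(C) = c·sin(B)/b = 8.8·sin(41.7°)/11.3 = 0.518055
C₁ = arcsin(0.518055) = 31.2°,  C₂ = 180° - C₁ = 148.8°
Check C₂: A = 180° - 41.7° - 148.8° = -10.5° ≤ 0, rejected
C = 31.2° (one solution)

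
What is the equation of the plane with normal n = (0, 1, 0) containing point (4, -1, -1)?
d = n·P = (0)(4) + (1)(-1) + (0)(-1) = -1
Plane: y = -1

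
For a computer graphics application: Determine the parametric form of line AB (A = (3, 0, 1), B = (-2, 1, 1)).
Direction vector d = B - A = (-5, 1, 0)
x = 3 - 5t, y = 0 + t, z = 1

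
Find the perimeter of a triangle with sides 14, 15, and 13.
Perimeter = sum of all sides
Perimeter = 14 + 15 + 13
Perimeter = 42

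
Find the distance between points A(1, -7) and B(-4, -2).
Using the distance formula: d = sqrt((x₂-x₁)² + (y₂-y₁)²)
dx = (-4) - 1 = -5
dy = (-2) - (-7) = 5
d = sqrt((-5)² + 5²) = sqrt(25 + 25) = sqrt(50) = 7.07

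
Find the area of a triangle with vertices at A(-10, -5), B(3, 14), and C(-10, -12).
Using the coordinate formula: Area = (1/2)|x₁(y₂-y₃) + x₂(y₃-y₁) + x₃(y₁-y₂)|
Area = (1/2)|(-10)(14-(-12)) + 3((-12)-(-5)) + (-10)((-5)-14)|
Area = (1/2)|(-10)*26 + 3*(-7) + (-10)*(-19)|
Area = (1/2)|(-260) + (-21) + 190|
Area = (1/2)*91 = 45.50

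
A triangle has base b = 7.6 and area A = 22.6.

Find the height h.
A = ½bh  →  h = 2A/b
h = 2·22.6/7.6 = 5.947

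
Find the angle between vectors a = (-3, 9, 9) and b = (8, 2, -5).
a·b = -51, |a|² = 171, |b|² = 93
cos θ = -51/√15903 ≈ -0.4044
θ ≈ 113.9°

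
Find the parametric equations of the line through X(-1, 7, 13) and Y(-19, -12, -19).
Direction vector d = Y - X = (-18, -19, -32)
x = -1 - 18t, y = 7 - 19t, z = 13 - 32t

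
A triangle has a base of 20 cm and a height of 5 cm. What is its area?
Area = (1/2) * base * height
Area = (1/2) * 20 * 5
Area = 50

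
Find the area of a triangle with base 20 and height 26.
Area = (1/2) * base * height
Area = (1/2) * 20 * 26
Area = 260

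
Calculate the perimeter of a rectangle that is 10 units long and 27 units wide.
Perimeter = 2 * (length + width)
Perimeter = 2 * (10 + 27)
Perimeter = 2 * 37
Perimeter = 74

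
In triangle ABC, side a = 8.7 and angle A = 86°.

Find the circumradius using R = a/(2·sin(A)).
R = a/(2·sin(A)) = 8.7/(2·sin(86°))
R = 8.7/(2·0.997564) = 8.7/1.995128 = 4.361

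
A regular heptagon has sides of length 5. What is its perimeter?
Perimeter = number of sides * side length
Perimeter = 7 * 5
Perimeter = 35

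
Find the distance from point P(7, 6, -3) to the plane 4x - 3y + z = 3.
d = |4(7) + (-3)(6) + 1(-3) - (3)| / √(4² + (-3)² + 1²) = 4/√26 = 0.7845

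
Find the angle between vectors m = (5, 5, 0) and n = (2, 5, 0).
m·n = 35, |m|² = 50, |n|² = 29
cos θ = 35/√1450 ≈ 0.9191
θ ≈ 23.2°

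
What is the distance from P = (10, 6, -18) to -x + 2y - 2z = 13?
d = |(-1)(10) + 2(6) + (-2)(-18) - (13)| / √((-1)² + 2² + (-2)²) = 25/√9 = 8.333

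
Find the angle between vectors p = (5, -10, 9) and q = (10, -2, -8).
p·q = -2, |p|² = 206, |q|² = 168
cos θ = -2/√34608 ≈ -0.01075
θ ≈ 90.62°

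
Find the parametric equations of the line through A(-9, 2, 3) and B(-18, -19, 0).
Direction vector d = B - A = (-9, -21, -3)
x = -9 - 9t, y = 2 - 21t, z = 3 - 3t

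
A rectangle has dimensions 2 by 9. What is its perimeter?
Perimeter = 2 * (length + width)
Perimeter = 2 * (2 + 9)
Perimeter = 2 * 11
Perimeter = 22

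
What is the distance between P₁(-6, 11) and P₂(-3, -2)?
Using the distance formula: d = sqrt((x₂-x₁)² + (y₂-y₁)²)
dx = (-3) - (-6) = 3
dy = (-2) - 11 = -13
d = sqrt(3² + (-13)²) = sqrt(9 + 169) = sqrt(178) = 13.34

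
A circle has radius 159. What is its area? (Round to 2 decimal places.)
Area = pi * r²
Area = pi * 159²
Area = pi * 25281
Area = 79422.60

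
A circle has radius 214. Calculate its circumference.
Circumference = 2 * pi * r
Circumference = 2 * pi * 214
Circumference = 1344.60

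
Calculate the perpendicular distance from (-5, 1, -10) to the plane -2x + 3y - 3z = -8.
d = |(-2)(-5) + 3(1) + (-3)(-10) - (-8)| / √((-2)² + 3² + (-3)²) = 51/√22 = 10.87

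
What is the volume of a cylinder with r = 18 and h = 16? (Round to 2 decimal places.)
Volume = pi * r² * h
Volume = pi * 18² * 16
Volume = pi * 324 * 16
Volume = pi * 5184
Volume = 16286.02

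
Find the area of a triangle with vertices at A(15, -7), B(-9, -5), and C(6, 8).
Using the coordinate formula: Area = (1/2)|x₁(y₂-y₃) + x₂(y₃-y₁) + x₃(y₁-y₂)|
Area = (1/2)|15((-5)-8) + (-9)(8-(-7)) + 6((-7)-(-5))|
Area = (1/2)|15*(-13) + (-9)*15 + 6*(-2)|
Area = (1/2)|(-195) + (-135) + (-12)|
Area = (1/2)*342 = 171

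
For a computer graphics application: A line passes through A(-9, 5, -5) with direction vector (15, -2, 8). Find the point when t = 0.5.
P(0.5) = (-9 + 15(0.5), 5 + (-2)(0.5), -5 + 8(0.5)) = (-1.5, 4, -1)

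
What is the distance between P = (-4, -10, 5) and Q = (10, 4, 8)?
d = √[(14)² + (14)² + (3)²] = √401 = 20.02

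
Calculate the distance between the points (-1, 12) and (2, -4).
Using the distance formula: d = sqrt((x₂-x₁)² + (y₂-y₁)²)
dx = 2 - (-1) = 3
dy = (-4) - 12 = -16
d = sqrt(3² + (-16)²) = sqrt(9 + 256) = sqrt(265) = 16.28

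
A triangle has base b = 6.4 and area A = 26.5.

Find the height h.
A = ½bh  →  h = 2A/b
h = 2·26.5/6.4 = 8.281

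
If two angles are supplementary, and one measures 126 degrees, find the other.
Supplementary angles sum to 180 degrees.
Other angle = 180 - 126
Other angle = 54 degrees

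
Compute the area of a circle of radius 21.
Area = pi * r²
Area = pi * 21²
Area = pi * 441
Area = 1385.44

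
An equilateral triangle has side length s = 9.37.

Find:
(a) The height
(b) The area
(a) Height h = s·√3/2 = 9.37·√3/2 = 8.115
(b) Area = (√3/4)·s² = (√3/4)·9.37² = (√3/4)·87.7969 = 38.02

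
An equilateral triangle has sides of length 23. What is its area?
Area = (sqrt(3)/4) * s²
Area = (sqrt(3)/4) * 23²
Area = (sqrt(3)/4) * 529
Area = 229.06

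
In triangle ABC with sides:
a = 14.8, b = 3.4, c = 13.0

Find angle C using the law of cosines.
cos(C) = (a² + b² - c²)/(2ab)
cos(C) = (14.8² + 3.4² - 13.0²)/(2·14.8·3.4) = 61.6/100.64 = 0.612083
C = arccos(0.612083) = 52.26°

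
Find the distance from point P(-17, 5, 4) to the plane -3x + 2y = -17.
d = |(-3)(-17) + 2(5) + 0(4) - (-17)| / √((-3)² + 2² + 0²) = 78/√13 = 21.63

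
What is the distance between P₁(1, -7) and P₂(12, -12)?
Using the distance formula: d = sqrt((x₂-x₁)² + (y₂-y₁)²)
dx = 12 - 1 = 11
dy = (-12) - (-7) = -5
d = sqrt(11² + (-5)²) = sqrt(121 + 25) = sqrt(146) = 12.08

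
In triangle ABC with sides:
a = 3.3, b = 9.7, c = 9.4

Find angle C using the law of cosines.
cos(C) = (a² + b² - c²)/(2ab)
cos(C) = (3.3² + 9.7² - 9.4²)/(2·3.3·9.7) = 16.62/64.02 = 0.259606
C = arccos(0.259606) = 74.95°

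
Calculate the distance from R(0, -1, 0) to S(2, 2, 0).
d = √[(2)² + (3)² + (0)²] = √13 = 3.606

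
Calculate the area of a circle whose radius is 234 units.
Area = pi * r²
Area = pi * 234²
Area = pi * 54756
Area = 172021.05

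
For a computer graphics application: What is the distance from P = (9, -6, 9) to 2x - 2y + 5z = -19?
d = |2(9) + (-2)(-6) + 5(9) - (-19)| / √(2² + (-2)² + 5²) = 94/√33 = 16.36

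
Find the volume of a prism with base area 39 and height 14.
Volume = base area * height
Volume = 39 * 14
Volume = 546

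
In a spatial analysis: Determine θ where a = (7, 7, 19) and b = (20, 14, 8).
a·b = 390, |a|² = 459, |b|² = 660
cos θ = 390/√302940 ≈ 0.7086
θ ≈ 44.88°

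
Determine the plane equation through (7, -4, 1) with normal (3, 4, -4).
d = n·P = (3)(7) + (4)(-4) + (-4)(1) = 1
Plane: 3x + 4y - 4z = 1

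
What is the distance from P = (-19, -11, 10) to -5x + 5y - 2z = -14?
d = |(-5)(-19) + 5(-11) + (-2)(10) - (-14)| / √((-5)² + 5² + (-2)²) = 34/√54 = 4.627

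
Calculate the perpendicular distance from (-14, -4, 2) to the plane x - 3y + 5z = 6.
d = |1(-14) + (-3)(-4) + 5(2) - (6)| / √(1² + (-3)² + 5²) = 2/√35 = 0.3381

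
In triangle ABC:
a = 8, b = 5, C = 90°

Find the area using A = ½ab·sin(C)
A = ½·8·5·sin(90°) = ½·40·1.000000 = 20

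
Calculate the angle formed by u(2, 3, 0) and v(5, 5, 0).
u·v = 25, |u|² = 13, |v|² = 50
cos θ = 25/√650 ≈ 0.9806
θ ≈ 11.31°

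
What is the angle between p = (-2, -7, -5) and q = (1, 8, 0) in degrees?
p·q = -58, |p|² = 78, |q|² = 65
cos θ = -58/√5070 ≈ -0.8146
θ ≈ 144.5°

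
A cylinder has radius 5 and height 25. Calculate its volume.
Volume = pi * r² * h
Volume = pi * 5² * 25
Volume = pi * 25 * 25
Volume = pi * 625
Volume = 1963.50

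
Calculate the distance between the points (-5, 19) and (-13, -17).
Using the distance formula: d = sqrt((x₂-x₁)² + (y₂-y₁)²)
dx = (-13) - (-5) = -8
dy = (-17) - 19 = -36
d = sqrt((-8)² + (-36)²) = sqrt(64 + 1296) = sqrt(1360) = 36.88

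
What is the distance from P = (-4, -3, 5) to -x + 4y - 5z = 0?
d = |(-1)(-4) + 4(-3) + (-5)(5) - (0)| / √((-1)² + 4² + (-5)²) = 33/√42 = 5.092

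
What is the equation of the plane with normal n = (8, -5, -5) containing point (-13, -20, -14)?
d = n·P = (8)(-13) + (-5)(-20) + (-5)(-14) = 66
Plane: 8x - 5y - 5z = 66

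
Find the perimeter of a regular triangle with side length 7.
Perimeter = number of sides * side length
Perimeter = 3 * 7
Perimeter = 21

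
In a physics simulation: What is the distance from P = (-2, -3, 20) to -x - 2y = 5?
d = |(-1)(-2) + (-2)(-3) + 0(20) - (5)| / √((-1)² + (-2)² + 0²) = 3/√5 = 1.342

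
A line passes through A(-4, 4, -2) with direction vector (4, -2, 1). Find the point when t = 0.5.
P(0.5) = (-4 + 4(0.5), 4 + (-2)(0.5), -2 + 1(0.5)) = (-2, 3, -1.5)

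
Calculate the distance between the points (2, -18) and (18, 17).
Using the distance formula: d = sqrt((x₂-x₁)² + (y₂-y₁)²)
dx = 18 - 2 = 16
dy = 17 - (-18) = 35
d = sqrt(16² + 35²) = sqrt(256 + 1225) = sqrt(1481) = 38.48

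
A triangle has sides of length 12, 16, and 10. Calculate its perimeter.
Perimeter = sum of all sides
Perimeter = 12 + 16 + 10
Perimeter = 38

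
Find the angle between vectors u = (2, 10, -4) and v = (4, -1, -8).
u·v = 30, |u|² = 120, |v|² = 81
cos θ = 30/√9720 ≈ 0.3043
θ ≈ 72.28°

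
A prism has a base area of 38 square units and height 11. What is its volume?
Volume = base area * height
Volume = 38 * 11
Volume = 418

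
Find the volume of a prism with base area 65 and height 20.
Volume = base area * height
Volume = 65 * 20
Volume = 1300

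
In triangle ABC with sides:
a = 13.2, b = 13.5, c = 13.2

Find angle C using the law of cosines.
cos(C) = (a² + b² - c²)/(2ab)
cos(C) = (13.2² + 13.5² - 13.2²)/(2·13.2·13.5) = 182.25/356.4 = 0.511364
C = arccos(0.511364) = 59.25°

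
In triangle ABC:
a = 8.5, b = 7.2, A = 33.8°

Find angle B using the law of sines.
sin(B)/b = sin(A)/a
sin(B) = b·sin(A)/a = 7.2·sin(33.8°)/8.5 = 0.471215
B = arcsin(0.471215) = 28.11°  (b ≤ a, so B ≤ A and the acute solution is unique)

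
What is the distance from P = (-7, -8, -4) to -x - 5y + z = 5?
d = |(-1)(-7) + (-5)(-8) + 1(-4) - (5)| / √((-1)² + (-5)² + 1²) = 38/√27 = 7.313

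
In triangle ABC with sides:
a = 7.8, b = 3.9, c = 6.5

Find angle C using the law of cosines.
cos(C) = (a² + b² - c²)/(2ab)
cos(C) = (7.8² + 3.9² - 6.5²)/(2·7.8·3.9) = 33.8/60.84 = 0.555556
C = arccos(0.555556) = 56.25°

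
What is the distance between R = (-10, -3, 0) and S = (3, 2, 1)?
d = √[(13)² + (5)² + (1)²] = √195 = 13.96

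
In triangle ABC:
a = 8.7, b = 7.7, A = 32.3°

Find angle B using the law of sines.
sin(B)/b = sin(A)/a
sin(B) = b·sin(A)/a = 7.7·sin(32.3°)/8.7 = 0.472933
B = arcsin(0.472933) = 28.22°  (b ≤ a, so B ≤ A and the acute solution is unique)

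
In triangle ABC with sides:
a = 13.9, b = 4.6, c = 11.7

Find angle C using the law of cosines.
cos(C) = (a² + b² - c²)/(2ab)
cos(C) = (13.9² + 4.6² - 11.7²)/(2·13.9·4.6) = 77.48/127.88 = 0.605881
C = arccos(0.605881) = 52.71°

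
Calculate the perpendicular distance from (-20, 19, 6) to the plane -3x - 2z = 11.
d = |(-3)(-20) + 0(19) + (-2)(6) - (11)| / √((-3)² + 0² + (-2)²) = 37/√13 = 10.26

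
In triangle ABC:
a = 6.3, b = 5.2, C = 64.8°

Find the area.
Using A = ½ab·sin(C):
A = ½·6.3·5.2·sin(64.8°) = ½·32.76·0.904827 = 14.82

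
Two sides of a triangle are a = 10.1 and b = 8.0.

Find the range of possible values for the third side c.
By the triangle inequality: |a - b| < c < a + b
|10.1 - 8.0| < c < 10.1 + 8.0
2.1 < c < 18.1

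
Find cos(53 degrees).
cos(53 degrees) = 0.6018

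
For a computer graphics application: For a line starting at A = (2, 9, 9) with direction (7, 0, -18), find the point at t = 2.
P(2) = (2 + 7(2), 9 + 0(2), 9 + (-18)(2)) = (16, 9, -27)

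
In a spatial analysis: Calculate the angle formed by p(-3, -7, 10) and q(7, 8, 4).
p·q = -37, |p|² = 158, |q|² = 129
cos θ = -37/√20382 ≈ -0.2592
θ ≈ 105.0°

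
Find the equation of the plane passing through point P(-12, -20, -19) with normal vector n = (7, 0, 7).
d = n·P = (7)(-12) + (0)(-20) + (7)(-19) = -217
Plane: 7x + 7z = -217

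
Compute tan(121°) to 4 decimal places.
tan(121 degrees) = -1.6643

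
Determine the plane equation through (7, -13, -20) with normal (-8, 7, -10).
d = n·P = (-8)(7) + (7)(-13) + (-10)(-20) = 53
Plane: -8x + 7y - 10z = 53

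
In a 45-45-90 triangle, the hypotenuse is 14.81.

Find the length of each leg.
In a 45-45-90 triangle, hypotenuse = leg·√2  →  leg = hypotenuse/√2
leg = 14.81/√2 = 10.47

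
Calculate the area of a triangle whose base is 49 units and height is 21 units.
Area = (1/2) * base * height
Area = (1/2) * 49 * 21
Area = 514.50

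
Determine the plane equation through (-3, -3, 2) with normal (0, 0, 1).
d = n·P = (0)(-3) + (0)(-3) + (1)(2) = 2
Plane: z = 2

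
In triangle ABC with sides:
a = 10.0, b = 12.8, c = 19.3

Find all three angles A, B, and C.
By the law of cosines:
cos(A) = (b² + c² - a²)/(2bc) = 0.883116  →  A = 27.98°
cos(B) = (a² + c² - b²)/(2ac) = 0.799611  →  B = 36.91°
cos(C) = (a² + b² - c²)/(2ab) = -0.424414  →  C = 115.1°
Check: A + B + C = 180.0° ✓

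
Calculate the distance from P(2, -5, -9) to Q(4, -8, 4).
d = √[(2)² + (-3)² + (13)²] = √182 = 13.49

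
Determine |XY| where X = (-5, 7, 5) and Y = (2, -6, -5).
d = √[(7)² + (-13)² + (-10)²] = √318 = 17.83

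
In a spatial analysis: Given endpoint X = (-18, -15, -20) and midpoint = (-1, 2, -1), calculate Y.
Y = (2×(-1) - (-18), 2×2 - (-15), 2×(-1) - (-20)) = (16, 19, 18)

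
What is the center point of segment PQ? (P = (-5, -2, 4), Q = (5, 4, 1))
Midpoint = ((-5+5)/2, (-2+4)/2, (4+1)/2) = (0, 1, 2.5)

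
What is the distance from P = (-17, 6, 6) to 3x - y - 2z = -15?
d = |3(-17) + (-1)(6) + (-2)(6) - (-15)| / √(3² + (-1)² + (-2)²) = 54/√14 = 14.43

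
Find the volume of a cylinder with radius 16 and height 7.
Volume = pi * r² * h
Volume = pi * 16² * 7
Volume = pi * 256 * 7
Volume = pi * 1792
Volume = 5629.73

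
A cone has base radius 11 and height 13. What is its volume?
Volume = (1/3) * pi * r² * h
Volume = (1/3) * pi * 11² * 13
Volume = (1/3) * pi * 121 * 13
Volume = (1/3) * pi * 1573
Volume = 1647.24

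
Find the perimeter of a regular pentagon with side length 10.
Perimeter = number of sides * side length
Perimeter = 5 * 10
Perimeter = 50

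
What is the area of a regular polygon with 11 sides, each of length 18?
For a regular 11-gon with side length s = 18:
Apothem a = s / (2*tan(pi/11)) = 18 / (2*tan(pi/11)) ≈ 30.6512
Perimeter P = 11 * 18 = 198
Area = (1/2) * P * a = (1/2) * 198 * 30.6512 = 3034.47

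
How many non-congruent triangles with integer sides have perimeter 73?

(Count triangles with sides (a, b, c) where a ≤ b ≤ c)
With a ≤ b ≤ c and a + b + c = 73, the triangle inequality a + b > c gives c < 73/2, so c ≤ 36.
Iterate a from 1 to ⌊p/3⌋ = 24; for each a, b ranges from a to ⌊(p−a)/2⌋ with c = p − a − b, keeping only c ≥ b.
Triples: (1, 36, 36), (2, 35, 36), (3, 34, 36), …
Count = 120 triangles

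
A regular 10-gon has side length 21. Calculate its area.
For a regular 10-gon with side length s = 21:
Apothem a = s / (2*tan(pi/10)) = 21 / (2*tan(pi/10)) ≈ 32.3157
Perimeter P = 10 * 21 = 210
Area = (1/2) * P * a = (1/2) * 210 * 32.3157 = 3393.15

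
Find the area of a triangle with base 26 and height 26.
Area = (1/2) * base * height
Area = (1/2) * 26 * 26
Area = 338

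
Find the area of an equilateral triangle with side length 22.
Area = (sqrt(3)/4) * s²
Area = (sqrt(3)/4) * 22²
Area = (sqrt(3)/4) * 484
Area = 209.58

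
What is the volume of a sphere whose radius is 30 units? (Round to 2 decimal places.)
Volume = (4/3) * pi * r³
Volume = (4/3) * pi * 30³
Volume = (4/3) * pi * 27000
Volume = 113097.34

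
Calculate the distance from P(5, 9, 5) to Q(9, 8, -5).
d = √[(4)² + (-1)² + (-10)²] = √117 = 10.82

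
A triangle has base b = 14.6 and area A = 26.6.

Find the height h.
A = ½bh  →  h = 2A/b
h = 2·26.6/14.6 = 3.644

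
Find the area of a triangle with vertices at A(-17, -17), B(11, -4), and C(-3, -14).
Using the coordinate formula: Area = (1/2)|x₁(y₂-y₃) + x₂(y₃-y₁) + x₃(y₁-y₂)|
Area = (1/2)|(-17)((-4)-(-14)) + 11((-14)-(-17)) + (-3)((-17)-(-4))|
Area = (1/2)|(-17)*10 + 11*3 + (-3)*(-13)|
Area = (1/2)|(-170) + 33 + 39|
Area = (1/2)*98 = 49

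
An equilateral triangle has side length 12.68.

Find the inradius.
For an equilateral triangle, r = s/(2√3) where s is the side.
r = 12.68/(2√3) = 12.68/3.464102 = 3.66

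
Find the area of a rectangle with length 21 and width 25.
Area = length * width
Area = 21 * 25
Area = 525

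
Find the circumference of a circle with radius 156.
Circumference = 2 * pi * r
Circumference = 2 * pi * 156
Circumference = 980.18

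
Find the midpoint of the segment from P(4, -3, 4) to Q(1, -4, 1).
Midpoint = ((4+1)/2, (-3-4)/2, (4+1)/2) = (2.5, -3.5, 2.5)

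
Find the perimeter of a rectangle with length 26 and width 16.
Perimeter = 2 * (length + width)
Perimeter = 2 * (26 + 16)
Perimeter = 2 * 42
Perimeter = 84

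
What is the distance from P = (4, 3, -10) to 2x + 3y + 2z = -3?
d = |2(4) + 3(3) + 2(-10) - (-3)| / √(2² + 3² + 2²) = 0/√17 = 0.0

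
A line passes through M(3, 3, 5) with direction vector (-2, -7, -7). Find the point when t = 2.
P(2) = (3 + (-2)(2), 3 + (-7)(2), 5 + (-7)(2)) = (-1, -11, -9)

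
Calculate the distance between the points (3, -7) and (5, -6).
Using the distance formula: d = sqrt((x₂-x₁)² + (y₂-y₁)²)
dx = 5 - 3 = 2
dy = (-6) - (-7) = 1
d = sqrt(2² + 1²) = sqrt(4 + 1) = sqrt(5) = 2.24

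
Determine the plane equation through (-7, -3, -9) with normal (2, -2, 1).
d = n·P = (2)(-7) + (-2)(-3) + (1)(-9) = -17
Plane: 2x - 2y + z = -17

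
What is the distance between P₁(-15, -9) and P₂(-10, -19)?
Using the distance formula: d = sqrt((x₂-x₁)² + (y₂-y₁)²)
dx = (-10) - (-15) = 5
dy = (-19) - (-9) = -10
d = sqrt(5² + (-10)²) = sqrt(25 + 100) = sqrt(125) = 11.18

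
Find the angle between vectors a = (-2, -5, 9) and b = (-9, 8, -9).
a·b = -103, |a|² = 110, |b|² = 226
cos θ = -103/√24860 ≈ -0.6533
θ ≈ 130.8°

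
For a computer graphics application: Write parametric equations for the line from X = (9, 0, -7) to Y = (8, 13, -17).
Direction vector d = Y - X = (-1, 13, -10)
x = 9 - t, y = 0 + 13t, z = -7 - 10t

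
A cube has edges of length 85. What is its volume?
Volume = s³
Volume = 85³
Volume = 614125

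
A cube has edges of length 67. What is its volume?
Volume = s³
Volume = 67³
Volume = 300763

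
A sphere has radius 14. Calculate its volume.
Volume = (4/3) * pi * r³
Volume = (4/3) * pi * 14³
Volume = (4/3) * pi * 2744
Volume = 11494.04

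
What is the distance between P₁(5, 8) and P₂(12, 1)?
Using the distance formula: d = sqrt((x₂-x₁)² + (y₂-y₁)²)
dx = 12 - 5 = 7
dy = 1 - 8 = -7
d = sqrt(7² + (-7)²) = sqrt(49 + 49) = sqrt(98) = 9.90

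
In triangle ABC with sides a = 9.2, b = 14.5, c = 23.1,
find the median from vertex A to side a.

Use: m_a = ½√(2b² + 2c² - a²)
m_a = ½√(2·14.5² + 2·23.1² - 9.2²)
m_a = ½√(420.5 + 1067.22 - 84.64) = ½√1403.08 = 18.73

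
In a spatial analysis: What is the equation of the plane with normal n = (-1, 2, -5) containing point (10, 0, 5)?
d = n·P = (-1)(10) + (2)(0) + (-5)(5) = -35
Plane: -x + 2y - 5z = -35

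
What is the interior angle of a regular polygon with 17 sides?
Interior angle of a regular n-gon = (n-2)*180/n
Interior angle = (17-2)*180/17
Interior angle = 15*180/17
Interior angle = 2700/17
Interior angle = 158.82 degrees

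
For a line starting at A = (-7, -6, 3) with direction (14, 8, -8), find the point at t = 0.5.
P(0.5) = (-7 + 14(0.5), -6 + 8(0.5), 3 + (-8)(0.5)) = (0, -2, -1)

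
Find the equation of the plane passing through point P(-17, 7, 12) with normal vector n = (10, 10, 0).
d = n·P = (10)(-17) + (10)(7) + (0)(12) = -100
Plane: 10x + 10y = -100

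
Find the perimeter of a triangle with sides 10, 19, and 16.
Perimeter = sum of all sides
Perimeter = 10 + 19 + 16
Perimeter = 45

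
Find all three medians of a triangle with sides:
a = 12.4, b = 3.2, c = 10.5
Using m_x = ½√(2y² + 2z² - x²):
m_a = ½√(2·3.2² + 2·10.5² - 12.4²) = ½√87.22 = 4.67
m_b = ½√(2·12.4² + 2·10.5² - 3.2²) = ½√517.78 = 11.38
m_c = ½√(2·12.4² + 2·3.2² - 10.5²) = ½√217.75 = 7.378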